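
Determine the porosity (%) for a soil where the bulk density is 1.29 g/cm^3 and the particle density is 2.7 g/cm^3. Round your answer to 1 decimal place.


Step 1: Formula: n = 100 * (1 - BD / PD)
Step 2: n = 100 * (1 - 1.29 / 2.7)
Step 3: n = 100 * (1 - 0.47778)
Step 4: n = 52.2%

52.2


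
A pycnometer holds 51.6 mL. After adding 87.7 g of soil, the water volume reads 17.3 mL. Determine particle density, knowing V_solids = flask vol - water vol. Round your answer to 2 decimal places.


Step 1: Volume of solids = flask volume - water volume with soil
Step 2: V_solids = 51.6 - 17.3 = 34.3 mL
Step 3: Particle density = mass / V_solids = 87.7 / 34.3 = 2.56 g/cm^3

2.56


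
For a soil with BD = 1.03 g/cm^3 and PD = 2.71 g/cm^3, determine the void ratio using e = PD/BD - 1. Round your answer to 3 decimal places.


Step 1: e = PD / BD - 1
Step 2: e = 2.71 / 1.03 - 1
Step 3: e = 2.63107 - 1
Step 4: e = 1.631

1.631


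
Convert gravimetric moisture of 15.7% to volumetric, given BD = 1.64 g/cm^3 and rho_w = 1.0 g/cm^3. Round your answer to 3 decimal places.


Step 1: theta = (w / 100) * BD / rho_w
Step 2: theta = (15.7 / 100) * 1.64 / 1.0
Step 3: theta = 0.157 * 1.64
Step 4: theta = 0.257

0.257


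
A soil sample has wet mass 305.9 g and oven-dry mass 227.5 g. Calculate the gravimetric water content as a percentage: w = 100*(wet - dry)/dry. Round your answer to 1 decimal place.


Step 1: Water mass = wet - dry = 305.9 - 227.5 = 78.4 g
Step 2: w = 100 * water mass / dry mass
Step 3: w = 100 * 78.4 / 227.5 = 34.5%

34.5


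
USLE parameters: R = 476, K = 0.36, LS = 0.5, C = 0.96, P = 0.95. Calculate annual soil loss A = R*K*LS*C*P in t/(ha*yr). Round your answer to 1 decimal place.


Step 1: A = R * K * LS * C * P
Step 2: R * K = 476 * 0.36 = 171.36
Step 3: (R*K) * LS = 171.36 * 0.5 = 85.68
Step 4: * C * P = 85.68 * 0.96 * 0.95 = 78.1
Step 5: A = 78.1 t/(ha*yr)

78.1


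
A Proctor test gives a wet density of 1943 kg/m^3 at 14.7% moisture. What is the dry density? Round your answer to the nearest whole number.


Step 1: Dry density = wet density / (1 + w/100)
Step 2: Dry density = 1943 / (1 + 14.7/100)
Step 3: Dry density = 1943 / 1.147
Step 4: Dry density = 1694 kg/m^3

1694


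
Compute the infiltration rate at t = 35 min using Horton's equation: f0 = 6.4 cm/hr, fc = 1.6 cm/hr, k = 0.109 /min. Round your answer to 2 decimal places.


Step 1: f = fc + (f0 - fc) * exp(-k * t)
Step 2: exp(-0.109 * 35) = 0.022038
Step 3: f = 1.6 + (6.4 - 1.6) * 0.022038
Step 4: f = 1.6 + 4.8 * 0.022038
Step 5: f = 1.71 cm/hr

1.71


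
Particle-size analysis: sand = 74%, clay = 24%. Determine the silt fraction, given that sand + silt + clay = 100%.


Step 1: sand + silt + clay = 100%
Step 2: silt = 100 - sand - clay
Step 3: silt = 100 - 74 - 24
Step 4: silt = 2%

2


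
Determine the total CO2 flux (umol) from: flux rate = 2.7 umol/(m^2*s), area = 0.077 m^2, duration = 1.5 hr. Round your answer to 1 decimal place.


Step 1: Convert time to seconds: 1.5 hr * 3600 = 5400.0 s
Step 2: Total = flux * area * time_s
Step 3: Total = 2.7 * 0.077 * 5400.0
Step 4: Total = 1122.7 umol

1122.7


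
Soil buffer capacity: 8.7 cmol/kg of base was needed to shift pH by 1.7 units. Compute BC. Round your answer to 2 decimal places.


Step 1: BC = change in base / change in pH
Step 2: BC = 8.7 / 1.7
Step 3: BC = 5.12 cmol/(kg*pH unit)

5.12


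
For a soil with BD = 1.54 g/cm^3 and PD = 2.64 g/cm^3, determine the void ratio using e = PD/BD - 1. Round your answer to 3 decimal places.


Step 1: e = PD / BD - 1
Step 2: e = 2.64 / 1.54 - 1
Step 3: e = 1.71429 - 1
Step 4: e = 0.714

0.714


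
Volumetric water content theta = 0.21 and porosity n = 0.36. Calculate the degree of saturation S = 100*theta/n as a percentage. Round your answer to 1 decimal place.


Step 1: S = 100 * theta_v / n
Step 2: S = 100 * 0.21 / 0.36
Step 3: S = 58.3%

58.3


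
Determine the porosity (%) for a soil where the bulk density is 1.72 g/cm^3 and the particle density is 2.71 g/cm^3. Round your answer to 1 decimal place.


Step 1: Formula: n = 100 * (1 - BD / PD)
Step 2: n = 100 * (1 - 1.72 / 2.71)
Step 3: n = 100 * (1 - 0.63469)
Step 4: n = 36.5%

36.5


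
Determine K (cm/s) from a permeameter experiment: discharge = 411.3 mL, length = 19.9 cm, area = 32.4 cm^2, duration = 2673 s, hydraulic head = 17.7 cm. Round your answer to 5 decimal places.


Step 1: K = Q * L / (A * t * h)
Step 2: Numerator = 411.3 * 19.9 = 8184.87
Step 3: Denominator = 32.4 * 2673 * 17.7 = 1532912.04
Step 4: K = 8184.87 / 1532912.04 = 0.00534 cm/s

0.00534


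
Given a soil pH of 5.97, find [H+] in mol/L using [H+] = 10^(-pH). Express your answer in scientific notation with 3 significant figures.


Step 1: [H+] = 10^(-pH)
Step 2: [H+] = 10^(-5.97)
Step 3: [H+] = 1.07e-06 mol/L

1.07e-06


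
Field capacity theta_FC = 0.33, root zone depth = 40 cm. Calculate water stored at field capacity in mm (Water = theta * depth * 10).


Step 1: Water (mm) = theta_FC * depth (cm) * 10
Step 2: Water = 0.33 * 40 * 10
Step 3: Water = 132.0 mm

132.0


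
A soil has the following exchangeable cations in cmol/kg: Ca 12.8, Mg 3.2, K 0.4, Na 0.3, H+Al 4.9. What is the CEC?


Step 1: CEC = Ca + Mg + K + Na + (H+Al)
Step 2: CEC = 12.8 + 3.2 + 0.4 + 0.3 + 4.9
Step 3: CEC = 21.6 cmol/kg

21.6


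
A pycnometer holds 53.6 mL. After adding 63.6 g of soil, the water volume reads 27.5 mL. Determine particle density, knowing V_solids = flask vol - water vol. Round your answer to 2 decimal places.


Step 1: Volume of solids = flask volume - water volume with soil
Step 2: V_solids = 53.6 - 27.5 = 26.1 mL
Step 3: Particle density = mass / V_solids = 63.6 / 26.1 = 2.44 g/cm^3

2.44


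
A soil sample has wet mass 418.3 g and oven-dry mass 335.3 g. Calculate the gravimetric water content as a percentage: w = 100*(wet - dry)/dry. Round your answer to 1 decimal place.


Step 1: Water mass = wet - dry = 418.3 - 335.3 = 83.0 g
Step 2: w = 100 * water mass / dry mass
Step 3: w = 100 * 83.0 / 335.3 = 24.8%

24.8


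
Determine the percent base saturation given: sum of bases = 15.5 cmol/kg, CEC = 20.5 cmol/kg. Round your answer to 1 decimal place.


Step 1: BS = 100 * (sum of bases) / CEC
Step 2: BS = 100 * 15.5 / 20.5
Step 3: BS = 75.6%

75.6


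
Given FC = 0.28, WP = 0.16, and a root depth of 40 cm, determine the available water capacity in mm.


Step 1: Available water = (FC - WP) * depth * 10
Step 2: AW = (0.28 - 0.16) * 40 * 10
Step 3: AW = 0.12 * 40 * 10
Step 4: AW = 48.0 mm

48.0


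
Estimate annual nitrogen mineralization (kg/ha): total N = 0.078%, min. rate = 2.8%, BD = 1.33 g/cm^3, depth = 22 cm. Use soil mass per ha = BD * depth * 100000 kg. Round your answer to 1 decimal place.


Step 1: Soil mass per ha = BD * depth * 100000 = 1.33 * 22 * 100000 = 2926000 kg
Step 2: Total N pool = soil mass * N%/100 = 2926000 * 0.078/100 = 2282.28 kg/ha
Step 3: N mineralized = N pool * rate%/100 = 2282.28 * 2.8/100 = 63.9 kg/ha/yr

63.9


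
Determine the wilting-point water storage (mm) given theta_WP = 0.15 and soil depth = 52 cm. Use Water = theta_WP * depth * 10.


Step 1: Water (mm) = theta_WP * depth * 10
Step 2: Water = 0.15 * 52 * 10
Step 3: Water = 78.0 mm

78.0


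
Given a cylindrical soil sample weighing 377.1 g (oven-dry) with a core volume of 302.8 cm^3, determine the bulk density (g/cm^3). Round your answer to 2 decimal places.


Step 1: Identify the formula: BD = dry mass / volume
Step 2: Substitute values: BD = 377.1 / 302.8
Step 3: BD = 1.25 g/cm^3

1.25


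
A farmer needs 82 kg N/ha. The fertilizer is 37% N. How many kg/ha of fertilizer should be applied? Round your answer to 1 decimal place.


Step 1: Fertilizer rate = target N / (N content / 100)
Step 2: Rate = 82 / (37 / 100)
Step 3: Rate = 82 / 0.37
Step 4: Rate = 221.6 kg/ha

221.6


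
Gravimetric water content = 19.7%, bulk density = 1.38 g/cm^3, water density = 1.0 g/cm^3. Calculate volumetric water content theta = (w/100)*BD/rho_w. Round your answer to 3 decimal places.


Step 1: theta = (w / 100) * BD / rho_w
Step 2: theta = (19.7 / 100) * 1.38 / 1.0
Step 3: theta = 0.197 * 1.38
Step 4: theta = 0.272

0.272


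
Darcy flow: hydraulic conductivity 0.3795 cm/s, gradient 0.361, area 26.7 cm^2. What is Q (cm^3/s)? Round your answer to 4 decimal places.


Step 1: Apply Darcy's law: Q = K * i * A
Step 2: Q = 0.3795 * 0.361 * 26.7
Step 3: Q = 3.6579 cm^3/s

3.6579


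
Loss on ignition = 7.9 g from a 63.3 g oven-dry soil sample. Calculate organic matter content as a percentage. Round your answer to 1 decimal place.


Step 1: OM% = 100 * LOI / sample mass
Step 2: OM = 100 * 7.9 / 63.3
Step 3: OM = 12.5%

12.5


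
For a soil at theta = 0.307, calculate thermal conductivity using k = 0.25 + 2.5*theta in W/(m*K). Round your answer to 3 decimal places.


Step 1: k = 0.25 + 2.5 * theta
Step 2: k = 0.25 + 2.5 * 0.307
Step 3: k = 0.25 + 0.768
Step 4: k = 1.018 W/(m*K)

1.018


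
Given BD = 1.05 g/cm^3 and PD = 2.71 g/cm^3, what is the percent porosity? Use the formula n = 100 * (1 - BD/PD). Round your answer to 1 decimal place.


Step 1: Formula: n = 100 * (1 - BD / PD)
Step 2: n = 100 * (1 - 1.05 / 2.71)
Step 3: n = 100 * (1 - 0.38745)
Step 4: n = 61.3%

61.3


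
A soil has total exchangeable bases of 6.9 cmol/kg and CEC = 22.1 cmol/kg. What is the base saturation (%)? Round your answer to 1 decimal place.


Step 1: BS = 100 * (sum of bases) / CEC
Step 2: BS = 100 * 6.9 / 22.1
Step 3: BS = 31.2%

31.2


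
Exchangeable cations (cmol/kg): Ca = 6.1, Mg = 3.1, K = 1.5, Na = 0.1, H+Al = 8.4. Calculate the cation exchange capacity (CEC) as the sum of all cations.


Step 1: CEC = Ca + Mg + K + Na + (H+Al)
Step 2: CEC = 6.1 + 3.1 + 1.5 + 0.1 + 8.4
Step 3: CEC = 19.2 cmol/kg

19.2


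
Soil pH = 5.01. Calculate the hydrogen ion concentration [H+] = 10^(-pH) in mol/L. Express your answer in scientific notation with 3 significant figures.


Step 1: [H+] = 10^(-pH)
Step 2: [H+] = 10^(-5.01)
Step 3: [H+] = 9.77e-06 mol/L

9.77e-06


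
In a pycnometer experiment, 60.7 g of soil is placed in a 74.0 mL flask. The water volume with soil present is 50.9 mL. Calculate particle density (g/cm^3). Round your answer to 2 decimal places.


Step 1: Volume of solids = flask volume - water volume with soil
Step 2: V_solids = 74.0 - 50.9 = 23.1 mL
Step 3: Particle density = mass / V_solids = 60.7 / 23.1 = 2.63 g/cm^3

2.63


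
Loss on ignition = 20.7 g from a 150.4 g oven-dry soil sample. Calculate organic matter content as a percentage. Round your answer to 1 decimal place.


Step 1: OM% = 100 * LOI / sample mass
Step 2: OM = 100 * 20.7 / 150.4
Step 3: OM = 13.8%

13.8


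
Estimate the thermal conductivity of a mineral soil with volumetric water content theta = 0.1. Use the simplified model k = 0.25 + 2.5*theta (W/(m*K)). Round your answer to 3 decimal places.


Step 1: k = 0.25 + 2.5 * theta
Step 2: k = 0.25 + 2.5 * 0.1
Step 3: k = 0.25 + 0.25
Step 4: k = 0.5 W/(m*K)

0.5


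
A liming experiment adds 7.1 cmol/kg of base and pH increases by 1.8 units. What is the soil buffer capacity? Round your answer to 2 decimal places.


Step 1: BC = change in base / change in pH
Step 2: BC = 7.1 / 1.8
Step 3: BC = 3.94 cmol/(kg*pH unit)

3.94


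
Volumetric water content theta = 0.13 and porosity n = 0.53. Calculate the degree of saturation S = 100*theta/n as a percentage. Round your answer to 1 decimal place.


Step 1: S = 100 * theta_v / n
Step 2: S = 100 * 0.13 / 0.53
Step 3: S = 24.5%

24.5


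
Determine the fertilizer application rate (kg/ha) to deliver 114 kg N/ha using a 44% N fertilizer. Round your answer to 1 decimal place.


Step 1: Fertilizer rate = target N / (N content / 100)
Step 2: Rate = 114 / (44 / 100)
Step 3: Rate = 114 / 0.44
Step 4: Rate = 259.1 kg/ha

259.1


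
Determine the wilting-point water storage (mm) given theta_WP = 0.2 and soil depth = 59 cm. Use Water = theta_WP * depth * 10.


Step 1: Water (mm) = theta_WP * depth * 10
Step 2: Water = 0.2 * 59 * 10
Step 3: Water = 118.0 mm

118.0


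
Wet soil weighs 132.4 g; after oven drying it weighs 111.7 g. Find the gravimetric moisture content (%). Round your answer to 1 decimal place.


Step 1: Water mass = wet - dry = 132.4 - 111.7 = 20.7 g
Step 2: w = 100 * water mass / dry mass
Step 3: w = 100 * 20.7 / 111.7 = 18.5%

18.5


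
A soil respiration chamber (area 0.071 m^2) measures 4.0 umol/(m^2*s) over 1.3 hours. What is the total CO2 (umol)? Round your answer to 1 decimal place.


Step 1: Convert time to seconds: 1.3 hr * 3600 = 4680.0 s
Step 2: Total = flux * area * time_s
Step 3: Total = 4.0 * 0.071 * 4680.0
Step 4: Total = 1329.1 umol

1329.1


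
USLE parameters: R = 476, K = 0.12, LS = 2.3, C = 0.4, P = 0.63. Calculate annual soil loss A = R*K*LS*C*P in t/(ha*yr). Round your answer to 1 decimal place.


Step 1: A = R * K * LS * C * P
Step 2: R * K = 476 * 0.12 = 57.12
Step 3: (R*K) * LS = 57.12 * 2.3 = 131.376
Step 4: * C * P = 131.376 * 0.4 * 0.63 = 33.1
Step 5: A = 33.1 t/(ha*yr)

33.1


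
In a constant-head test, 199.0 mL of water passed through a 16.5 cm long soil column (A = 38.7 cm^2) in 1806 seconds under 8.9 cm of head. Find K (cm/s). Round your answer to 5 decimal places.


Step 1: K = Q * L / (A * t * h)
Step 2: Numerator = 199.0 * 16.5 = 3283.5
Step 3: Denominator = 38.7 * 1806 * 8.9 = 622040.58
Step 4: K = 3283.5 / 622040.58 = 0.00528 cm/s

0.00528


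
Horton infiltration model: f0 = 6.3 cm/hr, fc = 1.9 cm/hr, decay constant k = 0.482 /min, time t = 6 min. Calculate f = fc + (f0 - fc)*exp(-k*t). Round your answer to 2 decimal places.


Step 1: f = fc + (f0 - fc) * exp(-k * t)
Step 2: exp(-0.482 * 6) = 0.055465
Step 3: f = 1.9 + (6.3 - 1.9) * 0.055465
Step 4: f = 1.9 + 4.4 * 0.055465
Step 5: f = 2.14 cm/hr

2.14


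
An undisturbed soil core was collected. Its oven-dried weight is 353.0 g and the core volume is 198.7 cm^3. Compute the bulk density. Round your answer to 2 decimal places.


Step 1: Identify the formula: BD = dry mass / volume
Step 2: Substitute values: BD = 353.0 / 198.7
Step 3: BD = 1.78 g/cm^3

1.78


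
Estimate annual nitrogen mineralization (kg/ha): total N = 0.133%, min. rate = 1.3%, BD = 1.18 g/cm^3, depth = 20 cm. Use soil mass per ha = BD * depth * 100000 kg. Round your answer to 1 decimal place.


Step 1: Soil mass per ha = BD * depth * 100000 = 1.18 * 20 * 100000 = 2360000 kg
Step 2: Total N pool = soil mass * N%/100 = 2360000 * 0.133/100 = 3138.8 kg/ha
Step 3: N mineralized = N pool * rate%/100 = 3138.8 * 1.3/100 = 40.8 kg/ha/yr

40.8


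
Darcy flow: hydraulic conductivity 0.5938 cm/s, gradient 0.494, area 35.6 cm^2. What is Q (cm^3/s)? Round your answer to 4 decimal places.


Step 1: Apply Darcy's law: Q = K * i * A
Step 2: Q = 0.5938 * 0.494 * 35.6
Step 3: Q = 10.4428 cm^3/s

10.4428


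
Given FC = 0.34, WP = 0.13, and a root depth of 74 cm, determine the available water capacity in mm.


Step 1: Available water = (FC - WP) * depth * 10
Step 2: AW = (0.34 - 0.13) * 74 * 10
Step 3: AW = 0.21 * 74 * 10
Step 4: AW = 155.4 mm

155.4


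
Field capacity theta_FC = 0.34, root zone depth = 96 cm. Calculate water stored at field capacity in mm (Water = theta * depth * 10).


Step 1: Water (mm) = theta_FC * depth (cm) * 10
Step 2: Water = 0.34 * 96 * 10
Step 3: Water = 326.4 mm

326.4


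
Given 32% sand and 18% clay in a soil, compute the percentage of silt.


Step 1: sand + silt + clay = 100%
Step 2: silt = 100 - sand - clay
Step 3: silt = 100 - 32 - 18
Step 4: silt = 50%

50


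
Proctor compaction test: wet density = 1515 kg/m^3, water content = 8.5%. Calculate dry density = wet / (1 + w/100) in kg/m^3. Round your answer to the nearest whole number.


Step 1: Dry density = wet density / (1 + w/100)
Step 2: Dry density = 1515 / (1 + 8.5/100)
Step 3: Dry density = 1515 / 1.085
Step 4: Dry density = 1396 kg/m^3

1396


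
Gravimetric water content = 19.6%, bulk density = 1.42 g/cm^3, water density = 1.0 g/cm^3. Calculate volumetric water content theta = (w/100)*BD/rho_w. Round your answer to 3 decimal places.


Step 1: theta = (w / 100) * BD / rho_w
Step 2: theta = (19.6 / 100) * 1.42 / 1.0
Step 3: theta = 0.196 * 1.42
Step 4: theta = 0.278

0.278


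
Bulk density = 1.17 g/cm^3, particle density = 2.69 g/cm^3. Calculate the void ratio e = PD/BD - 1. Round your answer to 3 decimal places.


Step 1: e = PD / BD - 1
Step 2: e = 2.69 / 1.17 - 1
Step 3: e = 2.29915 - 1
Step 4: e = 1.299

1.299


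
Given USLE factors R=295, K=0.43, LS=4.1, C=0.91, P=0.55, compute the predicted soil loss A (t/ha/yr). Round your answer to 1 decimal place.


Step 1: A = R * K * LS * C * P
Step 2: R * K = 295 * 0.43 = 126.85
Step 3: (R*K) * LS = 126.85 * 4.1 = 520.085
Step 4: * C * P = 520.085 * 0.91 * 0.55 = 260.3
Step 5: A = 260.3 t/(ha*yr)

260.3


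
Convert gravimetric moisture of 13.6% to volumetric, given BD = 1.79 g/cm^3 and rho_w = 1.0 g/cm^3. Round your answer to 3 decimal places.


Step 1: theta = (w / 100) * BD / rho_w
Step 2: theta = (13.6 / 100) * 1.79 / 1.0
Step 3: theta = 0.136 * 1.79
Step 4: theta = 0.243

0.243


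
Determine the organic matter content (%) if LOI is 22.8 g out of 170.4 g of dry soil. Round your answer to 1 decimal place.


Step 1: OM% = 100 * LOI / sample mass
Step 2: OM = 100 * 22.8 / 170.4
Step 3: OM = 13.4%

13.4


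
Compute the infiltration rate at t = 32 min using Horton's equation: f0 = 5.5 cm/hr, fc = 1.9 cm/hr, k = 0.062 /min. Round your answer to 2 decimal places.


Step 1: f = fc + (f0 - fc) * exp(-k * t)
Step 2: exp(-0.062 * 32) = 0.137518
Step 3: f = 1.9 + (5.5 - 1.9) * 0.137518
Step 4: f = 1.9 + 3.6 * 0.137518
Step 5: f = 2.4 cm/hr

2.4


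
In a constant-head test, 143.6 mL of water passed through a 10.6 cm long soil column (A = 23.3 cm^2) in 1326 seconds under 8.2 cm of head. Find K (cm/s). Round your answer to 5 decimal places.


Step 1: K = Q * L / (A * t * h)
Step 2: Numerator = 143.6 * 10.6 = 1522.16
Step 3: Denominator = 23.3 * 1326 * 8.2 = 253345.56
Step 4: K = 1522.16 / 253345.56 = 0.00601 cm/s

0.00601


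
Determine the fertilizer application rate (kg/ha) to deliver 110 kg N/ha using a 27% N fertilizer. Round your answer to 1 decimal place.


Step 1: Fertilizer rate = target N / (N content / 100)
Step 2: Rate = 110 / (27 / 100)
Step 3: Rate = 110 / 0.27
Step 4: Rate = 407.4 kg/ha

407.4


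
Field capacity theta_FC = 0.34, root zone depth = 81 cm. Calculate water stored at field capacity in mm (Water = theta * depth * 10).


Step 1: Water (mm) = theta_FC * depth (cm) * 10
Step 2: Water = 0.34 * 81 * 10
Step 3: Water = 275.4 mm

275.4


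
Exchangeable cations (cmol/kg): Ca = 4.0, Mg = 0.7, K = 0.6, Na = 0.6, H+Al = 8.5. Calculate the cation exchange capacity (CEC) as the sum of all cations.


Step 1: CEC = Ca + Mg + K + Na + (H+Al)
Step 2: CEC = 4.0 + 0.7 + 0.6 + 0.6 + 8.5
Step 3: CEC = 14.4 cmol/kg

14.4


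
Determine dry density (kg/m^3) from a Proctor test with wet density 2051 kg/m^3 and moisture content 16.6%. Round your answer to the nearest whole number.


Step 1: Dry density = wet density / (1 + w/100)
Step 2: Dry density = 2051 / (1 + 16.6/100)
Step 3: Dry density = 2051 / 1.166
Step 4: Dry density = 1759 kg/m^3

1759


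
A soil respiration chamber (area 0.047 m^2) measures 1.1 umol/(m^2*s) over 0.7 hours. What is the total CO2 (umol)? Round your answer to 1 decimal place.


Step 1: Convert time to seconds: 0.7 hr * 3600 = 2520.0 s
Step 2: Total = flux * area * time_s
Step 3: Total = 1.1 * 0.047 * 2520.0
Step 4: Total = 130.3 umol

130.3


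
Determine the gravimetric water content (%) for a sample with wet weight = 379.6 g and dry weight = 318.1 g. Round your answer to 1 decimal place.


Step 1: Water mass = wet - dry = 379.6 - 318.1 = 61.5 g
Step 2: w = 100 * water mass / dry mass
Step 3: w = 100 * 61.5 / 318.1 = 19.3%

19.3


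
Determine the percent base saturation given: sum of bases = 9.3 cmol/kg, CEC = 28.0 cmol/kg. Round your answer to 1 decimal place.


Step 1: BS = 100 * (sum of bases) / CEC
Step 2: BS = 100 * 9.3 / 28.0
Step 3: BS = 33.2%

33.2


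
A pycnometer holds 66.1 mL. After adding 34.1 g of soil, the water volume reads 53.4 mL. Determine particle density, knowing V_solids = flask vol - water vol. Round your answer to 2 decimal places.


Step 1: Volume of solids = flask volume - water volume with soil
Step 2: V_solids = 66.1 - 53.4 = 12.7 mL
Step 3: Particle density = mass / V_solids = 34.1 / 12.7 = 2.69 g/cm^3

2.69


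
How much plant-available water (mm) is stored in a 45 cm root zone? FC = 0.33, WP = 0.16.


Step 1: Available water = (FC - WP) * depth * 10
Step 2: AW = (0.33 - 0.16) * 45 * 10
Step 3: AW = 0.17 * 45 * 10
Step 4: AW = 76.5 mm

76.5


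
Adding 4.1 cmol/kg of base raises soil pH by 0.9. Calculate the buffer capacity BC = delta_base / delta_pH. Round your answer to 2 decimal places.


Step 1: BC = change in base / change in pH
Step 2: BC = 4.1 / 0.9
Step 3: BC = 4.56 cmol/(kg*pH unit)

4.56


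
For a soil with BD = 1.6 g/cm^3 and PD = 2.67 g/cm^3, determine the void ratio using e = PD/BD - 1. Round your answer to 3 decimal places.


Step 1: e = PD / BD - 1
Step 2: e = 2.67 / 1.6 - 1
Step 3: e = 1.66875 - 1
Step 4: e = 0.669

0.669


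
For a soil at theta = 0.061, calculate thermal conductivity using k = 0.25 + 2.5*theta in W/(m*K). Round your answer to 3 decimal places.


Step 1: k = 0.25 + 2.5 * theta
Step 2: k = 0.25 + 2.5 * 0.061
Step 3: k = 0.25 + 0.153
Step 4: k = 0.403 W/(m*K)

0.403


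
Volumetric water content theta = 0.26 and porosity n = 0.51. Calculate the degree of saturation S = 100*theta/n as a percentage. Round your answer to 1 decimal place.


Step 1: S = 100 * theta_v / n
Step 2: S = 100 * 0.26 / 0.51
Step 3: S = 51.0%

51.0


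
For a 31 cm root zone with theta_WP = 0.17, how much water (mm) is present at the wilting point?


Step 1: Water (mm) = theta_WP * depth * 10
Step 2: Water = 0.17 * 31 * 10
Step 3: Water = 52.7 mm

52.7


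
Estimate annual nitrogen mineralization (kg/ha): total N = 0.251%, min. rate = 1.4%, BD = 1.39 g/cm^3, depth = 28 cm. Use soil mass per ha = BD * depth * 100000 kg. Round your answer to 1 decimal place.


Step 1: Soil mass per ha = BD * depth * 100000 = 1.39 * 28 * 100000 = 3892000 kg
Step 2: Total N pool = soil mass * N%/100 = 3892000 * 0.251/100 = 9768.92 kg/ha
Step 3: N mineralized = N pool * rate%/100 = 9768.92 * 1.4/100 = 136.8 kg/ha/yr

136.8


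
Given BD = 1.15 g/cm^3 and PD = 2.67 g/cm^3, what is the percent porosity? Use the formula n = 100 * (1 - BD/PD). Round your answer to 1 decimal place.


Step 1: Formula: n = 100 * (1 - BD / PD)
Step 2: n = 100 * (1 - 1.15 / 2.67)
Step 3: n = 100 * (1 - 0.43071)
Step 4: n = 56.9%

56.9


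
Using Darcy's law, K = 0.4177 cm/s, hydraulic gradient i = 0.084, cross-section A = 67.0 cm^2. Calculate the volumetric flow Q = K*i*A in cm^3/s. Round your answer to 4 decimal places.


Step 1: Apply Darcy's law: Q = K * i * A
Step 2: Q = 0.4177 * 0.084 * 67.0
Step 3: Q = 2.3508 cm^3/s

2.3508


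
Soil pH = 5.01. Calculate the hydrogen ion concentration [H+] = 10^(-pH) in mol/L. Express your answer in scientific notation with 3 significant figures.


Step 1: [H+] = 10^(-pH)
Step 2: [H+] = 10^(-5.01)
Step 3: [H+] = 9.77e-06 mol/L

9.77e-06


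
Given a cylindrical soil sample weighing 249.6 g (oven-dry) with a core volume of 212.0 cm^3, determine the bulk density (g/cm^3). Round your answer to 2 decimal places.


Step 1: Identify the formula: BD = dry mass / volume
Step 2: Substitute values: BD = 249.6 / 212.0
Step 3: BD = 1.18 g/cm^3

1.18


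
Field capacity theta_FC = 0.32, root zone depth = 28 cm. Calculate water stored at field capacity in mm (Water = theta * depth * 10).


Step 1: Water (mm) = theta_FC * depth (cm) * 10
Step 2: Water = 0.32 * 28 * 10
Step 3: Water = 89.6 mm

89.6


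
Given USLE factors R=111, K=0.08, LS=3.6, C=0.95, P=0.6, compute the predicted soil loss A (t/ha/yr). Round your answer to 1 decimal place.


Step 1: A = R * K * LS * C * P
Step 2: R * K = 111 * 0.08 = 8.88
Step 3: (R*K) * LS = 8.88 * 3.6 = 31.968
Step 4: * C * P = 31.968 * 0.95 * 0.6 = 18.2
Step 5: A = 18.2 t/(ha*yr)

18.2


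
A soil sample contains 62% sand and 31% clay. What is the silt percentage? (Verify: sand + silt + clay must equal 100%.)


Step 1: sand + silt + clay = 100%
Step 2: silt = 100 - sand - clay
Step 3: silt = 100 - 62 - 31
Step 4: silt = 7%

7


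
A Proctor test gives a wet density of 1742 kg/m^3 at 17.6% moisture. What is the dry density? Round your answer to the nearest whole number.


Step 1: Dry density = wet density / (1 + w/100)
Step 2: Dry density = 1742 / (1 + 17.6/100)
Step 3: Dry density = 1742 / 1.176
Step 4: Dry density = 1481 kg/m^3

1481


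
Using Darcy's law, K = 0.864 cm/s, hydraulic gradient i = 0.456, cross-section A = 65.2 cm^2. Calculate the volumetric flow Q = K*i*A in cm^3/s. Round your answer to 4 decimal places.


Step 1: Apply Darcy's law: Q = K * i * A
Step 2: Q = 0.864 * 0.456 * 65.2
Step 3: Q = 25.6878 cm^3/s

25.6878


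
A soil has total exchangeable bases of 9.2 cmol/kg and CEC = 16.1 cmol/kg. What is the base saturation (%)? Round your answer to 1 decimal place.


Step 1: BS = 100 * (sum of bases) / CEC
Step 2: BS = 100 * 9.2 / 16.1
Step 3: BS = 57.1%

57.1


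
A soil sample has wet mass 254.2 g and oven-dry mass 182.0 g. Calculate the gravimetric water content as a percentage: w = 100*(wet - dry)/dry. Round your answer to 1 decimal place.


Step 1: Water mass = wet - dry = 254.2 - 182.0 = 72.2 g
Step 2: w = 100 * water mass / dry mass
Step 3: w = 100 * 72.2 / 182.0 = 39.7%

39.7


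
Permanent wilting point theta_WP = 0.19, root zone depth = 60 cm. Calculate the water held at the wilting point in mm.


Step 1: Water (mm) = theta_WP * depth * 10
Step 2: Water = 0.19 * 60 * 10
Step 3: Water = 114.0 mm

114.0


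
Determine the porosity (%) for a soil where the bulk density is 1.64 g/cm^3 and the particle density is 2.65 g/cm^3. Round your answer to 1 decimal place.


Step 1: Formula: n = 100 * (1 - BD / PD)
Step 2: n = 100 * (1 - 1.64 / 2.65)
Step 3: n = 100 * (1 - 0.61887)
Step 4: n = 38.1%

38.1


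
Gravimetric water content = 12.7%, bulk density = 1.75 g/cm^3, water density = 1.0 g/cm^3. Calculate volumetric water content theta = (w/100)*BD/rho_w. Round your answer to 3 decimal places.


Step 1: theta = (w / 100) * BD / rho_w
Step 2: theta = (12.7 / 100) * 1.75 / 1.0
Step 3: theta = 0.127 * 1.75
Step 4: theta = 0.222

0.222


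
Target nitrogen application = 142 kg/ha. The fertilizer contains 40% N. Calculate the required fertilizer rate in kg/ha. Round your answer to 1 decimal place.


Step 1: Fertilizer rate = target N / (N content / 100)
Step 2: Rate = 142 / (40 / 100)
Step 3: Rate = 142 / 0.4
Step 4: Rate = 355.0 kg/ha

355.0


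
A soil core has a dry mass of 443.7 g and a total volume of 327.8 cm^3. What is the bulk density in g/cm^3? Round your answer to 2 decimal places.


Step 1: Identify the formula: BD = dry mass / volume
Step 2: Substitute values: BD = 443.7 / 327.8
Step 3: BD = 1.35 g/cm^3

1.35


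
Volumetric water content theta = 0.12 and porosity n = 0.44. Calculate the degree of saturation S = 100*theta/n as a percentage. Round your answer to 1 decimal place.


Step 1: S = 100 * theta_v / n
Step 2: S = 100 * 0.12 / 0.44
Step 3: S = 27.3%

27.3


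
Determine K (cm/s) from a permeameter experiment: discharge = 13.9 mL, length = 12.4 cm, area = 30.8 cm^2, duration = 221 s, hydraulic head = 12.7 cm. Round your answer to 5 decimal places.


Step 1: K = Q * L / (A * t * h)
Step 2: Numerator = 13.9 * 12.4 = 172.36
Step 3: Denominator = 30.8 * 221 * 12.7 = 86446.36
Step 4: K = 172.36 / 86446.36 = 0.00199 cm/s

0.00199


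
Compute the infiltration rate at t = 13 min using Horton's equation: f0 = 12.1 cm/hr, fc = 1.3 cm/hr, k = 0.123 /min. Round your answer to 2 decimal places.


Step 1: f = fc + (f0 - fc) * exp(-k * t)
Step 2: exp(-0.123 * 13) = 0.202099
Step 3: f = 1.3 + (12.1 - 1.3) * 0.202099
Step 4: f = 1.3 + 10.8 * 0.202099
Step 5: f = 3.48 cm/hr

3.48


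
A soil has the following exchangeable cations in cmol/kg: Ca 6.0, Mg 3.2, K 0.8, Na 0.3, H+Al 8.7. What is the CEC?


Step 1: CEC = Ca + Mg + K + Na + (H+Al)
Step 2: CEC = 6.0 + 3.2 + 0.8 + 0.3 + 8.7
Step 3: CEC = 19.0 cmol/kg

19.0


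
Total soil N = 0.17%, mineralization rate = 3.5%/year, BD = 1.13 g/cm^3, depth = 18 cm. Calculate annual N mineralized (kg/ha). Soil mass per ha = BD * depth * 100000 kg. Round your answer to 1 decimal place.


Step 1: Soil mass per ha = BD * depth * 100000 = 1.13 * 18 * 100000 = 2034000 kg
Step 2: Total N pool = soil mass * N%/100 = 2034000 * 0.17/100 = 3457.8 kg/ha
Step 3: N mineralized = N pool * rate%/100 = 3457.8 * 3.5/100 = 121.0 kg/ha/yr

121.0


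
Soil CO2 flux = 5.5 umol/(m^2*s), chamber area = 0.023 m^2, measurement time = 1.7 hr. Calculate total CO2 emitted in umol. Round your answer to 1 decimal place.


Step 1: Convert time to seconds: 1.7 hr * 3600 = 6120.0 s
Step 2: Total = flux * area * time_s
Step 3: Total = 5.5 * 0.023 * 6120.0
Step 4: Total = 774.2 umol

774.2


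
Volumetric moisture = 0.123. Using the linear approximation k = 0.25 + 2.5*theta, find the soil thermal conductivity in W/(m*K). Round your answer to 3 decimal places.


Step 1: k = 0.25 + 2.5 * theta
Step 2: k = 0.25 + 2.5 * 0.123
Step 3: k = 0.25 + 0.308
Step 4: k = 0.558 W/(m*K)

0.558


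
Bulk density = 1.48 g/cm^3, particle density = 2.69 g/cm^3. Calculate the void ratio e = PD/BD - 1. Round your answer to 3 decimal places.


Step 1: e = PD / BD - 1
Step 2: e = 2.69 / 1.48 - 1
Step 3: e = 1.81757 - 1
Step 4: e = 0.818

0.818


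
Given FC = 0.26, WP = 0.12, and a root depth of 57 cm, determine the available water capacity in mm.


Step 1: Available water = (FC - WP) * depth * 10
Step 2: AW = (0.26 - 0.12) * 57 * 10
Step 3: AW = 0.14 * 57 * 10
Step 4: AW = 79.8 mm

79.8


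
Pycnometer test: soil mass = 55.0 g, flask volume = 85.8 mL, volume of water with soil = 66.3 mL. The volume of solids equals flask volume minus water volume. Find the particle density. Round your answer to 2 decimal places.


Step 1: Volume of solids = flask volume - water volume with soil
Step 2: V_solids = 85.8 - 66.3 = 19.5 mL
Step 3: Particle density = mass / V_solids = 55.0 / 19.5 = 2.82 g/cm^3

2.82


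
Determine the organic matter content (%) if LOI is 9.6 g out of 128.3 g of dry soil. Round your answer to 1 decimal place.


Step 1: OM% = 100 * LOI / sample mass
Step 2: OM = 100 * 9.6 / 128.3
Step 3: OM = 7.5%

7.5


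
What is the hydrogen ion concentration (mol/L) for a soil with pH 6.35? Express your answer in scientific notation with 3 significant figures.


Step 1: [H+] = 10^(-pH)
Step 2: [H+] = 10^(-6.35)
Step 3: [H+] = 4.47e-07 mol/L

4.47e-07


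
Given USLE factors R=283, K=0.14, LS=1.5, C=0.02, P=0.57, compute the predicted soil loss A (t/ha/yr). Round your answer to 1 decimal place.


Step 1: A = R * K * LS * C * P
Step 2: R * K = 283 * 0.14 = 39.62
Step 3: (R*K) * LS = 39.62 * 1.5 = 59.43
Step 4: * C * P = 59.43 * 0.02 * 0.57 = 0.7
Step 5: A = 0.7 t/(ha*yr)

0.7


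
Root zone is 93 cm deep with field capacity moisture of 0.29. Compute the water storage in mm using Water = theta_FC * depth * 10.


Step 1: Water (mm) = theta_FC * depth (cm) * 10
Step 2: Water = 0.29 * 93 * 10
Step 3: Water = 269.7 mm

269.7


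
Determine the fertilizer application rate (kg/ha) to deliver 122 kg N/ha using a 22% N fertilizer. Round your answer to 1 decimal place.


Step 1: Fertilizer rate = target N / (N content / 100)
Step 2: Rate = 122 / (22 / 100)
Step 3: Rate = 122 / 0.22
Step 4: Rate = 554.5 kg/ha

554.5


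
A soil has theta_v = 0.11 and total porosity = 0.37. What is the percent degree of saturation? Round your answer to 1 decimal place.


Step 1: S = 100 * theta_v / n
Step 2: S = 100 * 0.11 / 0.37
Step 3: S = 29.7%

29.7


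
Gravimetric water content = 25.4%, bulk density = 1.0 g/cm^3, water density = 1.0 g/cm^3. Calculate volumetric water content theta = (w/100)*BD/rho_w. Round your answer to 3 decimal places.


Step 1: theta = (w / 100) * BD / rho_w
Step 2: theta = (25.4 / 100) * 1.0 / 1.0
Step 3: theta = 0.254 * 1.0
Step 4: theta = 0.254

0.254


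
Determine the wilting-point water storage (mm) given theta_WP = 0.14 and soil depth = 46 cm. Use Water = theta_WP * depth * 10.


Step 1: Water (mm) = theta_WP * depth * 10
Step 2: Water = 0.14 * 46 * 10
Step 3: Water = 64.4 mm

64.4


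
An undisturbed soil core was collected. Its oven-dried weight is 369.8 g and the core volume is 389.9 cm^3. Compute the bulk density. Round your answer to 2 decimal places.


Step 1: Identify the formula: BD = dry mass / volume
Step 2: Substitute values: BD = 369.8 / 389.9
Step 3: BD = 0.95 g/cm^3

0.95


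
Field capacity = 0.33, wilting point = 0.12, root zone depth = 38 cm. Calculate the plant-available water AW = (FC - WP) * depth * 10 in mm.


Step 1: Available water = (FC - WP) * depth * 10
Step 2: AW = (0.33 - 0.12) * 38 * 10
Step 3: AW = 0.21 * 38 * 10
Step 4: AW = 79.8 mm

79.8


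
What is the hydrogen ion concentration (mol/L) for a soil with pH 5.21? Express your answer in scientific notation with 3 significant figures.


Step 1: [H+] = 10^(-pH)
Step 2: [H+] = 10^(-5.21)
Step 3: [H+] = 6.17e-06 mol/L

6.17e-06


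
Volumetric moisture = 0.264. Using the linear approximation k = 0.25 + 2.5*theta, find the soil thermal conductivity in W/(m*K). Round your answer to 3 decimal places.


Step 1: k = 0.25 + 2.5 * theta
Step 2: k = 0.25 + 2.5 * 0.264
Step 3: k = 0.25 + 0.66
Step 4: k = 0.91 W/(m*K)

0.91


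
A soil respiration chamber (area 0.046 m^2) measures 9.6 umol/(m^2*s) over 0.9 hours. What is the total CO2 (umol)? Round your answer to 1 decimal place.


Step 1: Convert time to seconds: 0.9 hr * 3600 = 3240.0 s
Step 2: Total = flux * area * time_s
Step 3: Total = 9.6 * 0.046 * 3240.0
Step 4: Total = 1430.8 umol

1430.8


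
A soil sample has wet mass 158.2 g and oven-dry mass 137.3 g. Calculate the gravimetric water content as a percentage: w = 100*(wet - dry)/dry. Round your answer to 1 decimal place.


Step 1: Water mass = wet - dry = 158.2 - 137.3 = 20.9 g
Step 2: w = 100 * water mass / dry mass
Step 3: w = 100 * 20.9 / 137.3 = 15.2%

15.2


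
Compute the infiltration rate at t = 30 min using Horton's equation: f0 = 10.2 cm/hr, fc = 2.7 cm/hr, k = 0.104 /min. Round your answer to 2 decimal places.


Step 1: f = fc + (f0 - fc) * exp(-k * t)
Step 2: exp(-0.104 * 30) = 0.044157
Step 3: f = 2.7 + (10.2 - 2.7) * 0.044157
Step 4: f = 2.7 + 7.5 * 0.044157
Step 5: f = 3.03 cm/hr

3.03


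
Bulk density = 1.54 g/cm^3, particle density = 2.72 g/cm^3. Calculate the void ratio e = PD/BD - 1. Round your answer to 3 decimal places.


Step 1: e = PD / BD - 1
Step 2: e = 2.72 / 1.54 - 1
Step 3: e = 1.76623 - 1
Step 4: e = 0.766

0.766


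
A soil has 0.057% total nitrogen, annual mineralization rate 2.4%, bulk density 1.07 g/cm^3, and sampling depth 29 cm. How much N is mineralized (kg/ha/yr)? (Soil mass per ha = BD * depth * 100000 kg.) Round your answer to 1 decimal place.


Step 1: Soil mass per ha = BD * depth * 100000 = 1.07 * 29 * 100000 = 3103000 kg
Step 2: Total N pool = soil mass * N%/100 = 3103000 * 0.057/100 = 1768.71 kg/ha
Step 3: N mineralized = N pool * rate%/100 = 1768.71 * 2.4/100 = 42.4 kg/ha/yr

42.4


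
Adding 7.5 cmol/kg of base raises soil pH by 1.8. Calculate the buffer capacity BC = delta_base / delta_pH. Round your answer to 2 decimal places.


Step 1: BC = change in base / change in pH
Step 2: BC = 7.5 / 1.8
Step 3: BC = 4.17 cmol/(kg*pH unit)

4.17


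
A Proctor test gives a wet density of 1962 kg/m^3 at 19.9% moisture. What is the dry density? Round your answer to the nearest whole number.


Step 1: Dry density = wet density / (1 + w/100)
Step 2: Dry density = 1962 / (1 + 19.9/100)
Step 3: Dry density = 1962 / 1.199
Step 4: Dry density = 1636 kg/m^3

1636


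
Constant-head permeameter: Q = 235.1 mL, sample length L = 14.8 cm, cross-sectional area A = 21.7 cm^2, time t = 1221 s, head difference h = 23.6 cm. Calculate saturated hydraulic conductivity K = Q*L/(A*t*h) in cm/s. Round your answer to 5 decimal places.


Step 1: K = Q * L / (A * t * h)
Step 2: Numerator = 235.1 * 14.8 = 3479.48
Step 3: Denominator = 21.7 * 1221 * 23.6 = 625298.52
Step 4: K = 3479.48 / 625298.52 = 0.00556 cm/s

0.00556


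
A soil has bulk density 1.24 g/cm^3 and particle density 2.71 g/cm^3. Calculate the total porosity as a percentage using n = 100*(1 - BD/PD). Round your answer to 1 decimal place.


Step 1: Formula: n = 100 * (1 - BD / PD)
Step 2: n = 100 * (1 - 1.24 / 2.71)
Step 3: n = 100 * (1 - 0.45756)
Step 4: n = 54.2%

54.2


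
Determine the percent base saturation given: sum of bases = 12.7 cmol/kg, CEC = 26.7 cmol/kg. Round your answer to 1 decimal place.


Step 1: BS = 100 * (sum of bases) / CEC
Step 2: BS = 100 * 12.7 / 26.7
Step 3: BS = 47.6%

47.6


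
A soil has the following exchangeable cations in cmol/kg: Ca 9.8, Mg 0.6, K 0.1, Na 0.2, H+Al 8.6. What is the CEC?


Step 1: CEC = Ca + Mg + K + Na + (H+Al)
Step 2: CEC = 9.8 + 0.6 + 0.1 + 0.2 + 8.6
Step 3: CEC = 19.3 cmol/kg

19.3


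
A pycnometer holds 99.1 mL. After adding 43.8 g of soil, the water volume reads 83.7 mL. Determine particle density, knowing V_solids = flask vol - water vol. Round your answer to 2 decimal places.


Step 1: Volume of solids = flask volume - water volume with soil
Step 2: V_solids = 99.1 - 83.7 = 15.4 mL
Step 3: Particle density = mass / V_solids = 43.8 / 15.4 = 2.84 g/cm^3

2.84


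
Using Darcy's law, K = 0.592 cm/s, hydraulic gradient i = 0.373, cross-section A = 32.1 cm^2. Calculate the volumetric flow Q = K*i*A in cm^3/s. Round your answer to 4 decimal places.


Step 1: Apply Darcy's law: Q = K * i * A
Step 2: Q = 0.592 * 0.373 * 32.1
Step 3: Q = 7.0882 cm^3/s

7.0882


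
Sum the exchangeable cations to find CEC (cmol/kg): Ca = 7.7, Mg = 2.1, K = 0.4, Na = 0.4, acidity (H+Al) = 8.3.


Step 1: CEC = Ca + Mg + K + Na + (H+Al)
Step 2: CEC = 7.7 + 2.1 + 0.4 + 0.4 + 8.3
Step 3: CEC = 18.9 cmol/kg

18.9


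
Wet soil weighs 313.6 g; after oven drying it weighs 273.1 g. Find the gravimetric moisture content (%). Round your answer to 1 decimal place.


Step 1: Water mass = wet - dry = 313.6 - 273.1 = 40.5 g
Step 2: w = 100 * water mass / dry mass
Step 3: w = 100 * 40.5 / 273.1 = 14.8%

14.8


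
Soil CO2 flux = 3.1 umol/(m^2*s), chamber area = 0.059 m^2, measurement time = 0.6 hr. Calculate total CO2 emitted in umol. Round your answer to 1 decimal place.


Step 1: Convert time to seconds: 0.6 hr * 3600 = 2160.0 s
Step 2: Total = flux * area * time_s
Step 3: Total = 3.1 * 0.059 * 2160.0
Step 4: Total = 395.1 umol

395.1


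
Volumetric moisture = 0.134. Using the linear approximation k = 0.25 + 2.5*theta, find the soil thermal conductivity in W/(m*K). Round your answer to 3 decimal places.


Step 1: k = 0.25 + 2.5 * theta
Step 2: k = 0.25 + 2.5 * 0.134
Step 3: k = 0.25 + 0.335
Step 4: k = 0.585 W/(m*K)

0.585


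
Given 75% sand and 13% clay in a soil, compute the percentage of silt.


Step 1: sand + silt + clay = 100%
Step 2: silt = 100 - sand - clay
Step 3: silt = 100 - 75 - 13
Step 4: silt = 12%

12


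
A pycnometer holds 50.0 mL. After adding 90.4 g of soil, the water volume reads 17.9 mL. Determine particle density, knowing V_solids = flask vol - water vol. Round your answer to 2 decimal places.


Step 1: Volume of solids = flask volume - water volume with soil
Step 2: V_solids = 50.0 - 17.9 = 32.1 mL
Step 3: Particle density = mass / V_solids = 90.4 / 32.1 = 2.82 g/cm^3

2.82
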